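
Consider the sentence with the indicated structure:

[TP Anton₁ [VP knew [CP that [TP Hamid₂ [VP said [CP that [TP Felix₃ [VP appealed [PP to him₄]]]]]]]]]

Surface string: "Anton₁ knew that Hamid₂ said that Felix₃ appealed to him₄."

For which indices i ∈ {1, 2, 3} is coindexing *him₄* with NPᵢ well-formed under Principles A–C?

{1, 2}

*him* is a pronoun, so Principle B applies: it must be free in its binding domain.
Binding domain of *him₄*: the embedded TP, whose subject is Felix₃.
*Anton₁* c-commands the pronoun but from outside its binding domain, and is not c-commanded by it → coindexation permitted.
*Hamid₂* c-commands the pronoun but from outside its binding domain, and is not c-commanded by it → coindexation permitted.
*Felix₃* c-commands the pronoun within its binding domain → coindexation would violate Principle B.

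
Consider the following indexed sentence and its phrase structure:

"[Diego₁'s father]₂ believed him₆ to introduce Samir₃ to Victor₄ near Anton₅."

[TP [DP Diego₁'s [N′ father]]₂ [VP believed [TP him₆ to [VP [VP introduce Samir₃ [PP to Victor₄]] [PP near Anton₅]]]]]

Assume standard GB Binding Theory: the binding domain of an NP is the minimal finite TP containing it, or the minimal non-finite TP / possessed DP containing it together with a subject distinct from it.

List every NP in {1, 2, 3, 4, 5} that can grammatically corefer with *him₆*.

*him* is a pronoun, so Principle B applies: it must be free in its binding domain.
Binding domain of *him₆*: the matrix TP, whose subject is [Diego₁'s father]₂.
*Diego₁* and the pronoun do not c-command one another → neither Principle B nor Principle C is at stake; coindexation permitted.
*[Diego₁'s father]₂* c-commands the pronoun within its binding domain → coindexation would violate Principle B.
*Samir₃*: the pronoun c-commands this R-expression → coindexation would violate Principle C on *Samir₃*.
*Victor₄*: the pronoun c-commands this R-expression → coindexation would violate Principle C on *Victor₄*.
*Anton₅*: the pronoun c-commands this R-expression → coindexation would violate Principle C on *Anton₅*.

{1}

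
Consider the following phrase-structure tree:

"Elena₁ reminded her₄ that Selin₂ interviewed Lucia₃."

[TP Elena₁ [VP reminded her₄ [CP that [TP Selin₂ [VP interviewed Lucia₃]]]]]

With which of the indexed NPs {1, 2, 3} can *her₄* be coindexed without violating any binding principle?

none

*her* is a pronoun, so Principle B applies: it must be free in its binding domain.
Binding domain of *her₄*: the matrix TP, whose subject is Elena₁.
*Elena₁* c-commands the pronoun within its binding domain → coindexation would violate Principle B.
*Selin₂*: the pronoun c-commands this R-expression → coindexation would violate Principle C on *Selin₂*.
*Lucia₃*: the pronoun c-commands this R-expression → coindexation would violate Principle C on *Lucia₃*.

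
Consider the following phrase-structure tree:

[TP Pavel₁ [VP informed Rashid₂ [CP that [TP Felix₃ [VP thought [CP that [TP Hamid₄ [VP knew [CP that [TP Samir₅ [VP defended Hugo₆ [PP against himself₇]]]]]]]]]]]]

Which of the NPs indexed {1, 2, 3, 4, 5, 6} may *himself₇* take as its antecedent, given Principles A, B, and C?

*himself* is an anaphor, so Principle A applies: it must be bound in its binding domain.
Binding domain of *himself₇*: the embedded TP, whose subject is Samir₅.
*Pavel₁* c-commands the anaphor but is outside its binding domain → cannot satisfy Principle A.
*Rashid₂* c-commands the anaphor but is outside its binding domain → cannot satisfy Principle A.
*Felix₃* c-commands the anaphor but is outside its binding domain → cannot satisfy Principle A.
*Hamid₄* c-commands the anaphor but is outside its binding domain → cannot satisfy Principle A.
*Samir₅* c-commands the anaphor within its binding domain → licit binder.
*Hugo₆* c-commands the anaphor within its binding domain → licit binder.

{5, 6}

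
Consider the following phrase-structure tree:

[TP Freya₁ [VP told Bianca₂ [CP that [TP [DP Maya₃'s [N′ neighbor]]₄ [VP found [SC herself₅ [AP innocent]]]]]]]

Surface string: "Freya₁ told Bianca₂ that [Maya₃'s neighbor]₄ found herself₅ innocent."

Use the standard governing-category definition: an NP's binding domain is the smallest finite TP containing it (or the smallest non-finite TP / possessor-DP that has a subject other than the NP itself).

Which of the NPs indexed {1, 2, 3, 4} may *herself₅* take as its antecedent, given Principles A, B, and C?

*herself* is an anaphor, so Principle A applies: it must be bound in its binding domain.
Binding domain of *herself₅*: the embedded TP, whose subject is [Maya₃'s neighbor]₄.
*Freya₁* c-commands the anaphor but is outside its binding domain → cannot satisfy Principle A.
*Bianca₂* c-commands the anaphor but is outside its binding domain → cannot satisfy Principle A.
*Maya₃* does not c-command the anaphor → cannot bind it.
*[Maya₃'s neighbor]₄* c-commands the anaphor within its binding domain → licit binder.

{4}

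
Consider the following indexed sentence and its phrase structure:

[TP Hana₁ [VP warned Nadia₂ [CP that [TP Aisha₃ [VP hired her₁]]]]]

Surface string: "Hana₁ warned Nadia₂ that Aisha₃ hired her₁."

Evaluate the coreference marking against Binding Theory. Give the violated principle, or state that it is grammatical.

The two coindexed NPs are *Hana₁* and *her₁*.
*her₁* is a pronoun; its binding domain is the embedded TP, whose subject is Aisha₃. Within that domain it is c-commanded only by *Aisha₃*, which carries a different index — the pronoun is free locally, so Principle B holds.
*Hana₁* is an R-expression; *her₁* does not c-command it, and no other NP shares its index, so Principle C is satisfied.
All principles are respected.

grammatical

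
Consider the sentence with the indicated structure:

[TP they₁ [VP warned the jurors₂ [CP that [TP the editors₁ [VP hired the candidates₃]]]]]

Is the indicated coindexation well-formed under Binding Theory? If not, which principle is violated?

Principle C

The two coindexed NPs are *they₁* and *the editors₁*.
*the editors₁* is an R-expression. Principle C requires it to be free everywhere.
*they₁* c-commands it and carries the same index.
The R-expression is bound → Principle C violation.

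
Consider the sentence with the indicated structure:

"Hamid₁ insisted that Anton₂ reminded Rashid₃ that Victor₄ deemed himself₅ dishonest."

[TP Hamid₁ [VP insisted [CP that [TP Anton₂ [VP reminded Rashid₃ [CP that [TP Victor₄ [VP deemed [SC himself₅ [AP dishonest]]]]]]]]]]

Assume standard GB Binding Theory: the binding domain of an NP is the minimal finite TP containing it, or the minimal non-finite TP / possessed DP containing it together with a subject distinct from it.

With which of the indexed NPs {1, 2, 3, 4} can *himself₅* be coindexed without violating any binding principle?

{4}

*himself* is an anaphor, so Principle A applies: it must be bound in its binding domain.
Binding domain of *himself₅*: the embedded TP, whose subject is Victor₄.
*Hamid₁* c-commands the anaphor but is outside its binding domain → cannot satisfy Principle A.
*Anton₂* c-commands the anaphor but is outside its binding domain → cannot satisfy Principle A.
*Rashid₃* c-commands the anaphor but is outside its binding domain → cannot satisfy Principle A.
*Victor₄* c-commands the anaphor within its binding domain → licit binder.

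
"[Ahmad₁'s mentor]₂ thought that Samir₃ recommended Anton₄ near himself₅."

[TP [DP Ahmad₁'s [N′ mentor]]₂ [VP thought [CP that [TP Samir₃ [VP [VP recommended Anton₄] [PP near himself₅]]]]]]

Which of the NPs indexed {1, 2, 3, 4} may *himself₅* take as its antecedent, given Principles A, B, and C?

{3}

*himself* is an anaphor, so Principle A applies: it must be bound in its binding domain.
Binding domain of *himself₅*: the embedded TP, whose subject is Samir₃.
*Ahmad₁* does not c-command the anaphor → cannot bind it.
*[Ahmad₁'s mentor]₂* c-commands the anaphor but is outside its binding domain → cannot satisfy Principle A.
*Samir₃* c-commands the anaphor within its binding domain → licit binder.
*Anton₄* does not c-command the anaphor → cannot bind it.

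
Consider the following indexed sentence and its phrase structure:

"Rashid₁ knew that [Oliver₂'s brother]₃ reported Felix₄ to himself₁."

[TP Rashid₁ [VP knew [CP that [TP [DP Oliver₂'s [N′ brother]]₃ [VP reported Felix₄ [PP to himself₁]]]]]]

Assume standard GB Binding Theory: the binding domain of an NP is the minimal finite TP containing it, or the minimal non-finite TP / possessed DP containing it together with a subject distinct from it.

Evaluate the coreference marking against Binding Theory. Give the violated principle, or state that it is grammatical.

The two coindexed NPs are *Rashid₁* and *himself₁*.
*himself₁* is an anaphor. Principle A requires it to be bound within its binding domain — the embedded TP, whose subject is [Oliver₂'s brother]₃.
Within that domain it is c-commanded by *[Oliver₂'s brother]₃*, *Felix₄*, none of which share its index.
*Rashid₁* does c-command the anaphor, but from outside its binding domain.
The anaphor is unbound in its domain → Principle A violation.

Principle A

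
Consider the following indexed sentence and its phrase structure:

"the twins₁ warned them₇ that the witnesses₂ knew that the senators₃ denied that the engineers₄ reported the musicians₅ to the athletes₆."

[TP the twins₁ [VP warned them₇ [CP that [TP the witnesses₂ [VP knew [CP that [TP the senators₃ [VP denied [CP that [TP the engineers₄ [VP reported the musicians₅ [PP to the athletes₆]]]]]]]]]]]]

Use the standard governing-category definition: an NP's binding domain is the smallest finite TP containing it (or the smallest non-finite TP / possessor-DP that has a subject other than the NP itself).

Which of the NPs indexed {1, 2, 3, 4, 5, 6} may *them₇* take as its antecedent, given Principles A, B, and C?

*them* is a pronoun, so Principle B applies: it must be free in its binding domain.
Binding domain of *them₇*: the matrix TP, whose subject is the twins₁.
*the twins₁* c-commands the pronoun within its binding domain → coindexation would violate Principle B.
*the witnesses₂*: the pronoun c-commands this R-expression → coindexation would violate Principle C on *the witnesses₂*.
*the senators₃*: the pronoun c-commands this R-expression → coindexation would violate Principle C on *the senators₃*.
*the engineers₄*: the pronoun c-commands this R-expression → coindexation would violate Principle C on *the engineers₄*.
*the musicians₅*: the pronoun c-commands this R-expression → coindexation would violate Principle C on *the musicians₅*.
*the athletes₆*: the pronoun c-commands this R-expression → coindexation would violate Principle C on *the athletes₆*.

none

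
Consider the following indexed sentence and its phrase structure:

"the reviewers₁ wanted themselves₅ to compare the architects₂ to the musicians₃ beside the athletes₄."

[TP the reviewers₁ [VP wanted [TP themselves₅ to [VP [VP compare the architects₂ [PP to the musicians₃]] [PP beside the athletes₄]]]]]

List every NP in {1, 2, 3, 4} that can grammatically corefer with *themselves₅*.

{1}

*themselves* is an anaphor, so Principle A applies: it must be bound in its binding domain.
Binding domain of *themselves₅*: the matrix TP, whose subject is the reviewers₁.
*the reviewers₁* c-commands the anaphor within its binding domain → licit binder.
*the architects₂* does not c-command the anaphor → cannot bind it.
*the musicians₃* does not c-command the anaphor → cannot bind it.
*the athletes₄* does not c-command the anaphor → cannot bind it.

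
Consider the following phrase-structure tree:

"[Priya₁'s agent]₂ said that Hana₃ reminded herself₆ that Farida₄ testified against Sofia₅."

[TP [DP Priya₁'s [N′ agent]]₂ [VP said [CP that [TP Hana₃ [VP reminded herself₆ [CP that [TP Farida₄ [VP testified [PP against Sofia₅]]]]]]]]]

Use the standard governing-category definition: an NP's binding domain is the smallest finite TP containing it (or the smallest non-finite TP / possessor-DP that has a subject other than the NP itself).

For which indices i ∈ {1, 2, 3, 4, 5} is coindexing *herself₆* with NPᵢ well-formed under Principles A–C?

*herself* is an anaphor, so Principle A applies: it must be bound in its binding domain.
Binding domain of *herself₆*: the embedded TP, whose subject is Hana₃.
*Priya₁* does not c-command the anaphor → cannot bind it.
*[Priya₁'s agent]₂* c-commands the anaphor but is outside its binding domain → cannot satisfy Principle A.
*Hana₃* c-commands the anaphor within its binding domain → licit binder.
*Farida₄* does not c-command the anaphor → cannot bind it.
*Sofia₅* does not c-command the anaphor → cannot bind it.

{3}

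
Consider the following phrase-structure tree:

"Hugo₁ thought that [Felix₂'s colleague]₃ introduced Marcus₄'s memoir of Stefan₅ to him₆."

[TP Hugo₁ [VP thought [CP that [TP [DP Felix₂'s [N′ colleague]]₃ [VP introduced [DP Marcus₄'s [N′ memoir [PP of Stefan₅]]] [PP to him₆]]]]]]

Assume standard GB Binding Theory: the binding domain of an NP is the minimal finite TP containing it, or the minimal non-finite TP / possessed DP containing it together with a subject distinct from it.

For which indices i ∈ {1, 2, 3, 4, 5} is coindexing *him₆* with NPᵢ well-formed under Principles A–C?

{1, 2, 4, 5}

*him* is a pronoun, so Principle B applies: it must be free in its binding domain.
Binding domain of *him₆*: the embedded TP, whose subject is [Felix₂'s colleague]₃.
*Hugo₁* c-commands the pronoun but from outside its binding domain, and is not c-commanded by it → coindexation permitted.
*Felix₂* and the pronoun do not c-command one another → neither Principle B nor Principle C is at stake; coindexation permitted.
*[Felix₂'s colleague]₃* c-commands the pronoun within its binding domain → coindexation would violate Principle B.
*Marcus₄* and the pronoun do not c-command one another → neither Principle B nor Principle C is at stake; coindexation permitted.
*Stefan₅* and the pronoun do not c-command one another → neither Principle B nor Principle C is at stake; coindexation permitted.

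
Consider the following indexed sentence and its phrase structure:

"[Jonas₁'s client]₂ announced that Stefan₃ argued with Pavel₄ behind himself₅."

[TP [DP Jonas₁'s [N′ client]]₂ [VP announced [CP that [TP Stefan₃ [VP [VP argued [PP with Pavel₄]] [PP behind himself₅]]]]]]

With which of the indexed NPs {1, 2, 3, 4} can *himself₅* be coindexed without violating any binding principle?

{3}

*himself* is an anaphor, so Principle A applies: it must be bound in its binding domain.
Binding domain of *himself₅*: the embedded TP, whose subject is Stefan₃.
*Jonas₁* does not c-command the anaphor → cannot bind it.
*[Jonas₁'s client]₂* c-commands the anaphor but is outside its binding domain → cannot satisfy Principle A.
*Stefan₃* c-commands the anaphor within its binding domain → licit binder.
*Pavel₄* does not c-command the anaphor → cannot bind it.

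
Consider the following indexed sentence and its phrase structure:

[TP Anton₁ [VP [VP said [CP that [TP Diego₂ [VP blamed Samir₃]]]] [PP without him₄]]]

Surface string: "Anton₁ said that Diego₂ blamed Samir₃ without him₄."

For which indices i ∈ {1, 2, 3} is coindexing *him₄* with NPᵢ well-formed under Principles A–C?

{2, 3}

*him* is a pronoun, so Principle B applies: it must be free in its binding domain.
Binding domain of *him₄*: the matrix TP, whose subject is Anton₁.
*Anton₁* c-commands the pronoun within its binding domain → coindexation would violate Principle B.
*Diego₂* and the pronoun do not c-command one another → neither Principle B nor Principle C is at stake; coindexation permitted.
*Samir₃* and the pronoun do not c-command one another → neither Principle B nor Principle C is at stake; coindexation permitted.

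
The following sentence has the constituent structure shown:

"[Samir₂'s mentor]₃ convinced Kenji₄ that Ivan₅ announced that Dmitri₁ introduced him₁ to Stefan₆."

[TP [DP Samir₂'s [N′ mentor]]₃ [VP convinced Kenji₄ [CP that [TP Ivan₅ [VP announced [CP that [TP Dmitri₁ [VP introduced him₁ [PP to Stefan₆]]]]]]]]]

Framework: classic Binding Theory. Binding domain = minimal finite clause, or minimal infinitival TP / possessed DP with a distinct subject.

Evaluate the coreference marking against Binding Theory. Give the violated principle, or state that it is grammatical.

The two coindexed NPs are *Dmitri₁* and *him₁*.
*him₁* is a pronoun. Its binding domain is the embedded TP, whose subject is Dmitri₁.
*Dmitri₁* c-commands it within that domain and carries the same index.
The pronoun is locally bound → Principle B violation.

Principle B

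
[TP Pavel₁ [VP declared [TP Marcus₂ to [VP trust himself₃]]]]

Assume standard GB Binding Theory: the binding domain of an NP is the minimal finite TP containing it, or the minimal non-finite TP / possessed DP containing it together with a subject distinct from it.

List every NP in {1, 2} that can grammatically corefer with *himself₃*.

*himself* is an anaphor, so Principle A applies: it must be bound in its binding domain.
Binding domain of *himself₃*: the embedded TP, whose subject is Marcus₂.
*Pavel₁* c-commands the anaphor but is outside its binding domain → cannot satisfy Principle A.
*Marcus₂* c-commands the anaphor within its binding domain → licit binder.

{2}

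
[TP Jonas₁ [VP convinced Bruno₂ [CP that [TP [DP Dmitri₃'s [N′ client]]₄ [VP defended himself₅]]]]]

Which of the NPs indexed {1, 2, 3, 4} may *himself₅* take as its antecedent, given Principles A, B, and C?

*himself* is an anaphor, so Principle A applies: it must be bound in its binding domain.
Binding domain of *himself₅*: the embedded TP, whose subject is [Dmitri₃'s client]₄.
*Jonas₁* c-commands the anaphor but is outside its binding domain → cannot satisfy Principle A.
*Bruno₂* c-commands the anaphor but is outside its binding domain → cannot satisfy Principle A.
*Dmitri₃* does not c-command the anaphor → cannot bind it.
*[Dmitri₃'s client]₄* c-commands the anaphor within its binding domain → licit binder.

{4}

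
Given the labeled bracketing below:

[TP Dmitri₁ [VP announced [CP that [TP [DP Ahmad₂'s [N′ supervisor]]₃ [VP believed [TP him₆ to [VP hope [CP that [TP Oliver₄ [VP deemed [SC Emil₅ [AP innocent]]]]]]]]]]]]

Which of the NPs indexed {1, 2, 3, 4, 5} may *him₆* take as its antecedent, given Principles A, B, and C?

{1, 2}

*him* is a pronoun, so Principle B applies: it must be free in its binding domain.
Binding domain of *him₆*: the embedded TP, whose subject is [Ahmad₂'s supervisor]₃.
*Dmitri₁* c-commands the pronoun but from outside its binding domain, and is not c-commanded by it → coindexation permitted.
*Ahmad₂* and the pronoun do not c-command one another → neither Principle B nor Principle C is at stake; coindexation permitted.
*[Ahmad₂'s supervisor]₃* c-commands the pronoun within its binding domain → coindexation would violate Principle B.
*Oliver₄*: the pronoun c-commands this R-expression → coindexation would violate Principle C on *Oliver₄*.
*Emil₅*: the pronoun c-commands this R-expression → coindexation would violate Principle C on *Emil₅*.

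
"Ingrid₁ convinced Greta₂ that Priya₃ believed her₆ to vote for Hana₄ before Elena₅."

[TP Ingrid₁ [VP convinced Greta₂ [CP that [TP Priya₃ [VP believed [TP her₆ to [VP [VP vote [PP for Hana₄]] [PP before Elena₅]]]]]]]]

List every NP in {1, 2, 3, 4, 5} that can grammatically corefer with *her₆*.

*her* is a pronoun, so Principle B applies: it must be free in its binding domain.
Binding domain of *her₆*: the embedded TP, whose subject is Priya₃.
*Ingrid₁* c-commands the pronoun but from outside its binding domain, and is not c-commanded by it → coindexation permitted.
*Greta₂* c-commands the pronoun but from outside its binding domain, and is not c-commanded by it → coindexation permitted.
*Priya₃* c-commands the pronoun within its binding domain → coindexation would violate Principle B.
*Hana₄*: the pronoun c-commands this R-expression → coindexation would violate Principle C on *Hana₄*.
*Elena₅*: the pronoun c-commands this R-expression → coindexation would violate Principle C on *Elena₅*.

{1, 2}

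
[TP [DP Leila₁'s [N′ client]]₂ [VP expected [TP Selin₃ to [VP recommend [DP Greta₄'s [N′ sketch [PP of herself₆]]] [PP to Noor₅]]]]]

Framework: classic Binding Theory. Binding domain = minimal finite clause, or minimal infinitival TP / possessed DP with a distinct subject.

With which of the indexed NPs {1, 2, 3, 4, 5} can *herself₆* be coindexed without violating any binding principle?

*herself* is an anaphor, so Principle A applies: it must be bound in its binding domain.
Binding domain of *herself₆*: the possessed DP, whose subject is Greta₄.
*Leila₁* does not c-command the anaphor → cannot bind it.
*[Leila₁'s client]₂* c-commands the anaphor but is outside its binding domain → cannot satisfy Principle A.
*Selin₃* c-commands the anaphor but is outside its binding domain → cannot satisfy Principle A.
*Greta₄* c-commands the anaphor within its binding domain → licit binder.
*Noor₅* does not c-command the anaphor → cannot bind it.

{4}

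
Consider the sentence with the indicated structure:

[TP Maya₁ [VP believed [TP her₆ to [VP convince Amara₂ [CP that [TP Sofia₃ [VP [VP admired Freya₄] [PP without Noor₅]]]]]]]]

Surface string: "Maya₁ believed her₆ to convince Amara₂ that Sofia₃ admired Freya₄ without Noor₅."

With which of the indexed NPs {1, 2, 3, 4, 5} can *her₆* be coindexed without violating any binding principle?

none

*her* is a pronoun, so Principle B applies: it must be free in its binding domain.
Binding domain of *her₆*: the matrix TP, whose subject is Maya₁.
*Maya₁* c-commands the pronoun within its binding domain → coindexation would violate Principle B.
*Amara₂*: the pronoun c-commands this R-expression → coindexation would violate Principle C on *Amara₂*.
*Sofia₃*: the pronoun c-commands this R-expression → coindexation would violate Principle C on *Sofia₃*.
*Freya₄*: the pronoun c-commands this R-expression → coindexation would violate Principle C on *Freya₄*.
*Noor₅*: the pronoun c-commands this R-expression → coindexation would violate Principle C on *Noor₅*.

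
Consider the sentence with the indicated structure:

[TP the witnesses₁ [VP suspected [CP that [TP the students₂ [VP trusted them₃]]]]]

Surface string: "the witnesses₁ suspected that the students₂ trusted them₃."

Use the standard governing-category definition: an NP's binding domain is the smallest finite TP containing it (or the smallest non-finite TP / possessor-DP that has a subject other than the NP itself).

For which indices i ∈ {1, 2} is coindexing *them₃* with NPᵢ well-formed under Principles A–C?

{1}

*them* is a pronoun, so Principle B applies: it must be free in its binding domain.
Binding domain of *them₃*: the embedded TP, whose subject is the students₂.
*the witnesses₁* c-commands the pronoun but from outside its binding domain, and is not c-commanded by it → coindexation permitted.
*the students₂* c-commands the pronoun within its binding domain → coindexation would violate Principle B.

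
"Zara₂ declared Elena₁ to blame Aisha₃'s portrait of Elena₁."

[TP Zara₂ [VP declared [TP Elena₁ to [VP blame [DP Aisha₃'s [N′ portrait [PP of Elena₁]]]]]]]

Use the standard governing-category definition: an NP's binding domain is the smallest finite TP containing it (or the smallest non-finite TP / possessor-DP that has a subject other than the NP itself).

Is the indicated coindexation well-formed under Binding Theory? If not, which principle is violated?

The two coindexed NPs are *Elena₁* (the higher occurrence) and *Elena₁* (the lower occurrence).
*Elena₁* (the lower occurrence) is an R-expression. Principle C requires it to be free everywhere.
*Elena₁* (the higher occurrence) c-commands it and carries the same index.
The R-expression is bound → Principle C violation.

Principle C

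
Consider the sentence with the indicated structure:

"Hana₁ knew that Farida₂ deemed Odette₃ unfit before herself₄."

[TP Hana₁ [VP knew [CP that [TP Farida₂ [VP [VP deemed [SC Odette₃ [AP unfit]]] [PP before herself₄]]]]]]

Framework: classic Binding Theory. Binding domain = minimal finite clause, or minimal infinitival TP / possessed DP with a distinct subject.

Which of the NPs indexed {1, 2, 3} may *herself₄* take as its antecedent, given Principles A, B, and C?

{2}

*herself* is an anaphor, so Principle A applies: it must be bound in its binding domain.
Binding domain of *herself₄*: the embedded TP, whose subject is Farida₂.
*Hana₁* c-commands the anaphor but is outside its binding domain → cannot satisfy Principle A.
*Farida₂* c-commands the anaphor within its binding domain → licit binder.
*Odette₃* does not c-command the anaphor → cannot bind it.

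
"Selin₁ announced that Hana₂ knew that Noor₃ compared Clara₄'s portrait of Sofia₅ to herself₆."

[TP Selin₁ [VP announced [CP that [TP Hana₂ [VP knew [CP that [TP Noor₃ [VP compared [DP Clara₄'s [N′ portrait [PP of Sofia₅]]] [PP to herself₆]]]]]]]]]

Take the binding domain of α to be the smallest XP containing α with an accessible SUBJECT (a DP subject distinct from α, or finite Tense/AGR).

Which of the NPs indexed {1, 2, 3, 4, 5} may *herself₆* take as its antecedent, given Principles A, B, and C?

*herself* is an anaphor, so Principle A applies: it must be bound in its binding domain.
Binding domain of *herself₆*: the embedded TP, whose subject is Noor₃.
*Selin₁* c-commands the anaphor but is outside its binding domain → cannot satisfy Principle A.
*Hana₂* c-commands the anaphor but is outside its binding domain → cannot satisfy Principle A.
*Noor₃* c-commands the anaphor within its binding domain → licit binder.
*Clara₄* does not c-command the anaphor → cannot bind it.
*Sofia₅* does not c-command the anaphor → cannot bind it.

{3}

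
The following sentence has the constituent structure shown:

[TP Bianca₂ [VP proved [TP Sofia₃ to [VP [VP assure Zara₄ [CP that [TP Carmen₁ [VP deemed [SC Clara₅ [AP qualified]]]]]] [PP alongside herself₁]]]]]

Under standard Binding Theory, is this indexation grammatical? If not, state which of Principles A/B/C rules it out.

Principle A

The two coindexed NPs are *Carmen₁* and *herself₁*.
*herself₁* is an anaphor. Principle A requires it to be bound within its binding domain — the embedded TP, whose subject is Sofia₃.
Within that domain it is c-commanded by *Sofia₃*, which does not share its index.
*Carmen₁* does not c-command the anaphor at all.
The anaphor is unbound in its domain → Principle A violation.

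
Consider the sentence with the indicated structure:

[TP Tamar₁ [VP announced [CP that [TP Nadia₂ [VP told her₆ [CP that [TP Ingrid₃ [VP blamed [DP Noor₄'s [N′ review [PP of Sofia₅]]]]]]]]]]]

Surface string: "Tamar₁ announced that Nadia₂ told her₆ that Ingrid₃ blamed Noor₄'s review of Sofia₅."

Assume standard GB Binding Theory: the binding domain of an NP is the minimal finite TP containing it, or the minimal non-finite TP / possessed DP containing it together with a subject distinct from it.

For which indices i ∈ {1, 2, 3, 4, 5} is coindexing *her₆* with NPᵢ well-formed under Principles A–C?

*her* is a pronoun, so Principle B applies: it must be free in its binding domain.
Binding domain of *her₆*: the embedded TP, whose subject is Nadia₂.
*Tamar₁* c-commands the pronoun but from outside its binding domain, and is not c-commanded by it → coindexation permitted.
*Nadia₂* c-commands the pronoun within its binding domain → coindexation would violate Principle B.
*Ingrid₃*: the pronoun c-commands this R-expression → coindexation would violate Principle C on *Ingrid₃*.
*Noor₄*: the pronoun c-commands this R-expression → coindexation would violate Principle C on *Noor₄*.
*Sofia₅*: the pronoun c-commands this R-expression → coindexation would violate Principle C on *Sofia₅*.

{1}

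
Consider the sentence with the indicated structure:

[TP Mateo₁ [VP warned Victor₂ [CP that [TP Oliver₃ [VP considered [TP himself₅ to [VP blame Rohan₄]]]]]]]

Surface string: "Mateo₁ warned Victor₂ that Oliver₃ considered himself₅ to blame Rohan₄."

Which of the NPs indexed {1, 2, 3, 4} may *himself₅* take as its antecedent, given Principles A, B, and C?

*himself* is an anaphor, so Principle A applies: it must be bound in its binding domain.
Binding domain of *himself₅*: the embedded TP, whose subject is Oliver₃.
*Mateo₁* c-commands the anaphor but is outside its binding domain → cannot satisfy Principle A.
*Victor₂* c-commands the anaphor but is outside its binding domain → cannot satisfy Principle A.
*Oliver₃* c-commands the anaphor within its binding domain → licit binder.
*Rohan₄* does not c-command the anaphor → cannot bind it.

{3}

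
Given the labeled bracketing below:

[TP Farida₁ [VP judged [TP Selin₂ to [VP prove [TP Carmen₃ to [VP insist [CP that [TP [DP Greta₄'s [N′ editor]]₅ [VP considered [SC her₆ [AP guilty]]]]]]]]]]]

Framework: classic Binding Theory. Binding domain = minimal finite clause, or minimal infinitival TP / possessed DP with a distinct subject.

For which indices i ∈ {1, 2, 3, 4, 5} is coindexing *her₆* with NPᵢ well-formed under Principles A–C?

{1, 2, 3, 4}

*her* is a pronoun, so Principle B applies: it must be free in its binding domain.
Binding domain of *her₆*: the embedded TP, whose subject is [Greta₄'s editor]₅.
*Farida₁* c-commands the pronoun but from outside its binding domain, and is not c-commanded by it → coindexation permitted.
*Selin₂* c-commands the pronoun but from outside its binding domain, and is not c-commanded by it → coindexation permitted.
*Carmen₃* c-commands the pronoun but from outside its binding domain, and is not c-commanded by it → coindexation permitted.
*Greta₄* and the pronoun do not c-command one another → neither Principle B nor Principle C is at stake; coindexation permitted.
*[Greta₄'s editor]₅* c-commands the pronoun within its binding domain → coindexation would violate Principle B.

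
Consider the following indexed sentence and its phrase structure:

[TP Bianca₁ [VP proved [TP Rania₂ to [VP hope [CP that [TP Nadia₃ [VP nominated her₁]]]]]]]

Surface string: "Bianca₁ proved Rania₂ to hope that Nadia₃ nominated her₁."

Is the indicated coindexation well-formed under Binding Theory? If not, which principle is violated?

The two coindexed NPs are *Bianca₁* and *her₁*.
*her₁* is a pronoun; its binding domain is the embedded TP, whose subject is Nadia₃. Within that domain it is c-commanded only by *Nadia₃*, which carries a different index — the pronoun is free locally, so Principle B holds.
*Bianca₁* is an R-expression; *her₁* does not c-command it, and no other NP shares its index, so Principle C is satisfied.
All principles are respected.

grammatical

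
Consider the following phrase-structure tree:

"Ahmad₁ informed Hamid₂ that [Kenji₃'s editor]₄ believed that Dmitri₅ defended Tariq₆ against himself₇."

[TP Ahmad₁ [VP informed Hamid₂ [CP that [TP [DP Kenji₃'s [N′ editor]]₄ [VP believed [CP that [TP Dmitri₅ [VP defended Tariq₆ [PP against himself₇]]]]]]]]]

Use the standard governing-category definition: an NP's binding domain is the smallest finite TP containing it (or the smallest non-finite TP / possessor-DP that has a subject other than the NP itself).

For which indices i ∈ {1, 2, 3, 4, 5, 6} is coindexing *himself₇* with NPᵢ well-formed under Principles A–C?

*himself* is an anaphor, so Principle A applies: it must be bound in its binding domain.
Binding domain of *himself₇*: the embedded TP, whose subject is Dmitri₅.
*Ahmad₁* c-commands the anaphor but is outside its binding domain → cannot satisfy Principle A.
*Hamid₂* c-commands the anaphor but is outside its binding domain → cannot satisfy Principle A.
*Kenji₃* does not c-command the anaphor → cannot bind it.
*[Kenji₃'s editor]₄* c-commands the anaphor but is outside its binding domain → cannot satisfy Principle A.
*Dmitri₅* c-commands the anaphor within its binding domain → licit binder.
*Tariq₆* c-commands the anaphor within its binding domain → licit binder.

{5, 6}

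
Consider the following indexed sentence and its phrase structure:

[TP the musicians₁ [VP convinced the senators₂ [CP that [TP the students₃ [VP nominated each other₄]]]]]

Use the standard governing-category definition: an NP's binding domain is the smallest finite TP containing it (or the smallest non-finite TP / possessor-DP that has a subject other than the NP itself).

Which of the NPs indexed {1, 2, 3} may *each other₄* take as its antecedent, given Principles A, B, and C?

{3}

*each other* is an anaphor, so Principle A applies: it must be bound in its binding domain.
Binding domain of *each other₄*: the embedded TP, whose subject is the students₃.
*the musicians₁* c-commands the anaphor but is outside its binding domain → cannot satisfy Principle A.
*the senators₂* c-commands the anaphor but is outside its binding domain → cannot satisfy Principle A.
*the students₃* c-commands the anaphor within its binding domain → licit binder.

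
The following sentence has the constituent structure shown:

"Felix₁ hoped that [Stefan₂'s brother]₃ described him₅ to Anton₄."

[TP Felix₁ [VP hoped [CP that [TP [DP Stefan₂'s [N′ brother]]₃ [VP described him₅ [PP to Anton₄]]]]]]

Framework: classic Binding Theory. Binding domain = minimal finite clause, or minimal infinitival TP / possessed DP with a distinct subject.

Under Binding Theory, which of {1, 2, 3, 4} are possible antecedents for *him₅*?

*him* is a pronoun, so Principle B applies: it must be free in its binding domain.
Binding domain of *him₅*: the embedded TP, whose subject is [Stefan₂'s brother]₃.
*Felix₁* c-commands the pronoun but from outside its binding domain, and is not c-commanded by it → coindexation permitted.
*Stefan₂* and the pronoun do not c-command one another → neither Principle B nor Principle C is at stake; coindexation permitted.
*[Stefan₂'s brother]₃* c-commands the pronoun within its binding domain → coindexation would violate Principle B.
*Anton₄*: the pronoun c-commands this R-expression → coindexation would violate Principle C on *Anton₄*.

{1, 2}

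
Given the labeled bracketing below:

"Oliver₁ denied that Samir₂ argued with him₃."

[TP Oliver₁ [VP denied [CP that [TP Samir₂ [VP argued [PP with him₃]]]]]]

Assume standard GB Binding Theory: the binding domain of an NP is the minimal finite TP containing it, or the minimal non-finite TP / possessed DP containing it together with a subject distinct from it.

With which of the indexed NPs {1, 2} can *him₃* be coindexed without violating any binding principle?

{1}

*him* is a pronoun, so Principle B applies: it must be free in its binding domain.
Binding domain of *him₃*: the embedded TP, whose subject is Samir₂.
*Oliver₁* c-commands the pronoun but from outside its binding domain, and is not c-commanded by it → coindexation permitted.
*Samir₂* c-commands the pronoun within its binding domain → coindexation would violate Principle B.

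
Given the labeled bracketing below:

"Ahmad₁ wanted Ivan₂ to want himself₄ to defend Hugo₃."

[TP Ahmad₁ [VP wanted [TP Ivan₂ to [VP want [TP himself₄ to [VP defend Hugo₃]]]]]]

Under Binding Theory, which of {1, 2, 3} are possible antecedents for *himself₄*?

{2}

*himself* is an anaphor, so Principle A applies: it must be bound in its binding domain.
Binding domain of *himself₄*: the embedded TP, whose subject is Ivan₂.
*Ahmad₁* c-commands the anaphor but is outside its binding domain → cannot satisfy Principle A.
*Ivan₂* c-commands the anaphor within its binding domain → licit binder.
*Hugo₃* does not c-command the anaphor → cannot bind it.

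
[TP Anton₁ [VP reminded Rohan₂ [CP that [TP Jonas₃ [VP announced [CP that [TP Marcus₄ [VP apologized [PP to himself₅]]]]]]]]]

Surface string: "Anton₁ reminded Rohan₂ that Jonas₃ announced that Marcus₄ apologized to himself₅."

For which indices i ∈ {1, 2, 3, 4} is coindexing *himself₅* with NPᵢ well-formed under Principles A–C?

{4}

*himself* is an anaphor, so Principle A applies: it must be bound in its binding domain.
Binding domain of *himself₅*: the embedded TP, whose subject is Marcus₄.
*Anton₁* c-commands the anaphor but is outside its binding domain → cannot satisfy Principle A.
*Rohan₂* c-commands the anaphor but is outside its binding domain → cannot satisfy Principle A.
*Jonas₃* c-commands the anaphor but is outside its binding domain → cannot satisfy Principle A.
*Marcus₄* c-commands the anaphor within its binding domain → licit binder.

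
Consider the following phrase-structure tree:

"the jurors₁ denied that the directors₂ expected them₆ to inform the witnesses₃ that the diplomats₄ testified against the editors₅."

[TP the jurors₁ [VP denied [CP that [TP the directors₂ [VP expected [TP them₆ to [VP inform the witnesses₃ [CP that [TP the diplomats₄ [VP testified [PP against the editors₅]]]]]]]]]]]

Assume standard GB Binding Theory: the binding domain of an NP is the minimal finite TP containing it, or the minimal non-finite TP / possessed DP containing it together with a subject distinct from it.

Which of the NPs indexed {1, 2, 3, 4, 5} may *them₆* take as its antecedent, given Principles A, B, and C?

{1}

*them* is a pronoun, so Principle B applies: it must be free in its binding domain.
Binding domain of *them₆*: the embedded TP, whose subject is the directors₂.
*the jurors₁* c-commands the pronoun but from outside its binding domain, and is not c-commanded by it → coindexation permitted.
*the directors₂* c-commands the pronoun within its binding domain → coindexation would violate Principle B.
*the witnesses₃*: the pronoun c-commands this R-expression → coindexation would violate Principle C on *the witnesses₃*.
*the diplomats₄*: the pronoun c-commands this R-expression → coindexation would violate Principle C on *the diplomats₄*.
*the editors₅*: the pronoun c-commands this R-expression → coindexation would violate Principle C on *the editors₅*.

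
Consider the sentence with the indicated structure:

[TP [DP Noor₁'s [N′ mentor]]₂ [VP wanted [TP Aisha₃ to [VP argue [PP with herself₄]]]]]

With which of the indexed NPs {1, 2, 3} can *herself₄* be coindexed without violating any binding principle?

*herself* is an anaphor, so Principle A applies: it must be bound in its binding domain.
Binding domain of *herself₄*: the embedded TP, whose subject is Aisha₃.
*Noor₁* does not c-command the anaphor → cannot bind it.
*[Noor₁'s mentor]₂* c-commands the anaphor but is outside its binding domain → cannot satisfy Principle A.
*Aisha₃* c-commands the anaphor within its binding domain → licit binder.

{3}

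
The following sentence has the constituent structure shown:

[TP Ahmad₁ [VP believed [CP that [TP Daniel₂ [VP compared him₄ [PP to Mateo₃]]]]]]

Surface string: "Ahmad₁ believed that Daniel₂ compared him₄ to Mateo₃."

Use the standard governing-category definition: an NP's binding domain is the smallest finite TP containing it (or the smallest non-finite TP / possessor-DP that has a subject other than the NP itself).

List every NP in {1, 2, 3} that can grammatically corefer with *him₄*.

*him* is a pronoun, so Principle B applies: it must be free in its binding domain.
Binding domain of *him₄*: the embedded TP, whose subject is Daniel₂.
*Ahmad₁* c-commands the pronoun but from outside its binding domain, and is not c-commanded by it → coindexation permitted.
*Daniel₂* c-commands the pronoun within its binding domain → coindexation would violate Principle B.
*Mateo₃*: the pronoun c-commands this R-expression → coindexation would violate Principle C on *Mateo₃*.

{1}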